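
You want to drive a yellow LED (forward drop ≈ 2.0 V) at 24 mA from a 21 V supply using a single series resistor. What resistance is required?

The resistor drops V_S − V_D = 21 − 2.0 = 19 V at 24 mA.
R = 19 V / 24 mA = 0.792 kΩ.

R ≈ 0.79 kΩ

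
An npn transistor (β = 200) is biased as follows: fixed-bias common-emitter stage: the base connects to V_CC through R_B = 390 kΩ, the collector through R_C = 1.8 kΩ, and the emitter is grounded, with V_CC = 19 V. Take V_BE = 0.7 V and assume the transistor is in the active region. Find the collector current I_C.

I_C ≈ 9.4 mA

Base loop: V_CC = I_B·R_B + V_BE, so I_B = (19 − 0.7)/390 kΩ = 0.0469 mA.
In the active region I_C = β·I_B = 200 × 0.0469 = 9.38 mA.
Collector loop: V_CE = V_CC − I_C·R_C = 19 − 9.38×1.8 = 2.11 V.
Since V_CE = 2.11 V > V_CE(sat) ≈ 0.2 V, the transistor is in the active region as assumed.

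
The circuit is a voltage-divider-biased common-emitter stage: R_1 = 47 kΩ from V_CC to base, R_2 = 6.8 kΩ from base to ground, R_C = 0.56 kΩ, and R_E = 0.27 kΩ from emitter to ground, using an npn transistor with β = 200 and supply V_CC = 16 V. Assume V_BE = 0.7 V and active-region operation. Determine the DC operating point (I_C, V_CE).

Thevenize the base divider: V_Th = V_CC·R_2/(R_1+R_2) = 16×6.8/53.8 = 2.02 V, R_Th = R_1‖R_2 = 5.94 kΩ.
Base-emitter loop: V_Th = I_B·R_Th + V_BE + (β+1)I_B·R_E, so I_B = (2.02 − 0.7) / (5.94 + 201×0.27) = 0.022 mA.
I_C = β·I_B = 200×0.022 = 4.39 mA, and I_E = (β+1)I_B = 4.41 mA.
V_CE = V_CC − I_C·R_C − I_E·R_E = 16 − 4.39×0.56 − 4.41×0.27 = 12.3 V.
V_CE = 12.3 V > 0.2 V confirms active-region operation.

I_C ≈ 4.4 mA, V_CE ≈ 12 V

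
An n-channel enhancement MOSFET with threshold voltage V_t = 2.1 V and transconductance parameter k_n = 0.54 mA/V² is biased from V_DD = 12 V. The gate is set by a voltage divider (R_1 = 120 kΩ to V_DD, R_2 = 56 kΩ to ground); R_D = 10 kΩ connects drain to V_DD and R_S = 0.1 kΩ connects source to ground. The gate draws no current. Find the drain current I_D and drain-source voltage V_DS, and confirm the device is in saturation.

V_G = V_DD·R_2/(R_1+R_2) = 12×56/176 = 3.82 V.
Assume saturation: I_D = (k_n/2)(V_GS − V_t)² with V_GS = V_G − I_D·R_S = 3.82 − 0.1·I_D.
Substituting gives 0.0027·I_D² − 1.09·I_D + 0.797 = 0, with roots I_D = 0.731 or 404 mA.
The root I_D = 404 mA gives V_GS = -36.6 V ≤ V_t, so take I_D = 0.731 mA.
Then V_GS = 3.75 V and V_DS = V_DD − I_D(R_D+R_S) = 12 − 0.731×10.1 = 4.62 V.
Saturation requires V_DS ≥ V_GS − V_t = 1.65 V; 4.62 ≥ 1.65 ✓.

I_D ≈ 0.73 mA, V_DS ≈ 4.6 V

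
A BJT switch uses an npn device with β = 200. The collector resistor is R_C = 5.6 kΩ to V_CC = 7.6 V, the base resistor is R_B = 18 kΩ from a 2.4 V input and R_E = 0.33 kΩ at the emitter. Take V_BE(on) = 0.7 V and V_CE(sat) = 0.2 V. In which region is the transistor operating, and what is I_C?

saturation; I_C ≈ 1.2 mA

Assume active: I_B = (2.4 − 0.7)/(18 + 201×0.33) = 0.0202 mA, I_C = β·I_B = 4.03 mA.
Then V_CE = 7.6 − 4.03×5.6 − 4.05×0.33 = -16.3 V < 0.2 V — the active assumption fails.
Re-solve with V_CE = 0.2 V. KCL at the emitter: V_E/R_E = (V_BB−0.7−V_E)/R_B + (V_CC−0.2−V_E)/R_C, giving V_E = 0.434 V.
I_C = (V_CC − 0.2 − V_E)/R_C = (7.4 − 0.434)/5.6 = 1.24 mA.
Check: I_B = (1.7 − 0.434)/18 = 0.0703 mA, and β·I_B = 14.1 mA > I_C, confirming saturation.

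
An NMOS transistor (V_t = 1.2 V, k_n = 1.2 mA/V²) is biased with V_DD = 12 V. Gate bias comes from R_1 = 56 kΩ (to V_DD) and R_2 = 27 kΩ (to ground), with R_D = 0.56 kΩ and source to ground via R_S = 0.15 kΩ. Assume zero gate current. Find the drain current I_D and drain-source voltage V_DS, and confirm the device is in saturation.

I_D ≈ 3 mA, V_DS ≈ 9.8 V

V_G = V_DD·R_2/(R_1+R_2) = 12×27/83 = 3.9 V.
Assume saturation: I_D = (k_n/2)(V_GS − V_t)² with V_GS = V_G − I_D·R_S = 3.9 − 0.15·I_D.
Substituting gives 0.0135·I_D² − 1.49·I_D + 4.39 = 0, with roots I_D = 3.03 or 107 mA.
The root I_D = 107 mA gives V_GS = -12.2 V ≤ V_t, so take I_D = 3.03 mA.
Then V_GS = 3.45 V and V_DS = V_DD − I_D(R_D+R_S) = 12 − 3.03×0.71 = 9.85 V.
Saturation requires V_DS ≥ V_GS − V_t = 2.25 V; 9.85 ≥ 2.25 ✓.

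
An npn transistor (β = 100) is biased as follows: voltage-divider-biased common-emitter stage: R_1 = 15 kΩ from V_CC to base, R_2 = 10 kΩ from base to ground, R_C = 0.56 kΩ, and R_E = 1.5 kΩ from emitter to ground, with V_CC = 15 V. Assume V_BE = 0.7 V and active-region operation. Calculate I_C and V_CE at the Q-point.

Thevenize the base divider: V_Th = V_CC·R_2/(R_1+R_2) = 15×10/25 = 6 V, R_Th = R_1‖R_2 = 6 kΩ.
Base-emitter loop: V_Th = I_B·R_Th + V_BE + (β+1)I_B·R_E, so I_B = (6 − 0.7) / (6 + 101×1.5) = 0.0337 mA.
I_C = β·I_B = 100×0.0337 = 3.37 mA, and I_E = (β+1)I_B = 3.4 mA.
V_CE = V_CC − I_C·R_C − I_E·R_E = 15 − 3.37×0.56 − 3.4×1.5 = 8.02 V.
V_CE = 8.02 V > 0.2 V confirms active-region operation.

I_C ≈ 3.4 mA, V_CE ≈ 8 V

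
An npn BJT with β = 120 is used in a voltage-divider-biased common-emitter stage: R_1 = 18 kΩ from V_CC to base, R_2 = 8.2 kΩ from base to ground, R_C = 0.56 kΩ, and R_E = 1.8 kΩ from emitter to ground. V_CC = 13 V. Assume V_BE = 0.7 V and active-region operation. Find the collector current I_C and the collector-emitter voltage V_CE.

I_C ≈ 1.8 mA, V_CE ≈ 8.7 V

Thevenize the base divider: V_Th = V_CC·R_2/(R_1+R_2) = 13×8.2/26.2 = 4.07 V, R_Th = R_1‖R_2 = 5.63 kΩ.
Base-emitter loop: V_Th = I_B·R_Th + V_BE + (β+1)I_B·R_E, so I_B = (4.07 − 0.7) / (5.63 + 121×1.8) = 0.0151 mA.
I_C = β·I_B = 120×0.0151 = 1.81 mA, and I_E = (β+1)I_B = 1.82 mA.
V_CE = V_CC − I_C·R_C − I_E·R_E = 13 − 1.81×0.56 − 1.82×1.8 = 8.7 V.
V_CE = 8.7 V > 0.2 V confirms active-region operation.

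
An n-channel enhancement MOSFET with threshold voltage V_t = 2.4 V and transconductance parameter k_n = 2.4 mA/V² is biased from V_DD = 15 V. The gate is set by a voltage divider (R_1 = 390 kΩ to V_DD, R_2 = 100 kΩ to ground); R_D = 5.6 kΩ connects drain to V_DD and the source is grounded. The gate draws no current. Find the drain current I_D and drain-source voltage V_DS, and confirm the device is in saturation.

I_D ≈ 0.52 mA, V_DS ≈ 12 V

V_G = V_DD·R_2/(R_1+R_2) = 15×100/490 = 3.06 V. With the source grounded, V_GS = V_G = 3.06 V.
Assume saturation: I_D = (k_n/2)(V_GS − V_t)² = (2.4/2)×(3.06 − 2.4)² = 1.2×0.661² = 0.525 mA.
V_DS = V_DD − I_D·R_D = 15 − 0.525×5.6 = 12.1 V.
Saturation requires V_DS ≥ V_GS − V_t = 0.661 V; 12.1 ≥ 0.661 ✓.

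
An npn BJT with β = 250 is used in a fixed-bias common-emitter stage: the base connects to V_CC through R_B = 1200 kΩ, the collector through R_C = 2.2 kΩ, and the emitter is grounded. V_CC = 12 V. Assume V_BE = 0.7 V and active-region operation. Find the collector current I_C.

I_C ≈ 2.4 mA

Base loop: V_CC = I_B·R_B + V_BE, so I_B = (12 − 0.7)/1200 kΩ = 0.00942 mA.
In the active region I_C = β·I_B = 250 × 0.00942 = 2.35 mA.
Collector loop: V_CE = V_CC − I_C·R_C = 12 − 2.35×2.2 = 6.82 V.
Since V_CE = 6.82 V > V_CE(sat) ≈ 0.2 V, the transistor is in the active region as assumed.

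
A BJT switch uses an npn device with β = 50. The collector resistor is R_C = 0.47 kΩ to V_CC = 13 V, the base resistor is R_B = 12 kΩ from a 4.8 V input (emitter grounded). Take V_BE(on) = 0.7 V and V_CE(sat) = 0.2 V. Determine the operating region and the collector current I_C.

Assume active. Base-emitter loop: I_B = (V_BB − V_BE)/R_B = (4.8 − 0.7)/12 = 0.342 mA.
I_C = β·I_B = 50×0.342 = 17.1 mA.
V_CE = V_CC − I_C·R_C = 13 − 17.1×0.47 = 4.97 V > V_CE(sat), so the active-region assumption holds.

active; I_C ≈ 17 mA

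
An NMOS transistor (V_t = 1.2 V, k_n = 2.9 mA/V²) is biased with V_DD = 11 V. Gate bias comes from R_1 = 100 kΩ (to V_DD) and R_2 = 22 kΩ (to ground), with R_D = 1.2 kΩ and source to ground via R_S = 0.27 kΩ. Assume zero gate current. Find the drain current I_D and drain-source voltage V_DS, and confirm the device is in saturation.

V_G = V_DD·R_2/(R_1+R_2) = 11×22/122 = 1.98 V.
Assume saturation: I_D = (k_n/2)(V_GS − V_t)² with V_GS = V_G − I_D·R_S = 1.98 − 0.27·I_D.
Substituting gives 0.106·I_D² − 1.61·I_D + 0.89 = 0, with roots I_D = 0.573 or 14.7 mA.
The root I_D = 14.7 mA gives V_GS = -1.98 V ≤ V_t, so take I_D = 0.573 mA.
Then V_GS = 1.83 V and V_DS = V_DD − I_D(R_D+R_S) = 11 − 0.573×1.47 = 10.2 V.
Saturation requires V_DS ≥ V_GS − V_t = 0.629 V; 10.2 ≥ 0.629 ✓.

I_D ≈ 0.57 mA, V_DS ≈ 10 V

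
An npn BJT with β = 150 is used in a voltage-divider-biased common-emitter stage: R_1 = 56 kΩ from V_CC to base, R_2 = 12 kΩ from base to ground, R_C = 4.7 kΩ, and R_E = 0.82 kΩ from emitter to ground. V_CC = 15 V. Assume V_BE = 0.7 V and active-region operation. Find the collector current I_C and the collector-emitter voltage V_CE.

I_C ≈ 2.2 mA, V_CE ≈ 2.9 V

Thevenize the base divider: V_Th = V_CC·R_2/(R_1+R_2) = 15×12/68 = 2.65 V, R_Th = R_1‖R_2 = 9.88 kΩ.
Base-emitter loop: V_Th = I_B·R_Th + V_BE + (β+1)I_B·R_E, so I_B = (2.65 − 0.7) / (9.88 + 151×0.82) = 0.0146 mA.
I_C = β·I_B = 150×0.0146 = 2.18 mA, and I_E = (β+1)I_B = 2.2 mA.
V_CE = V_CC − I_C·R_C − I_E·R_E = 15 − 2.18×4.7 − 2.2×0.82 = 2.93 V.
V_CE = 2.93 V > 0.2 V confirms active-region operation.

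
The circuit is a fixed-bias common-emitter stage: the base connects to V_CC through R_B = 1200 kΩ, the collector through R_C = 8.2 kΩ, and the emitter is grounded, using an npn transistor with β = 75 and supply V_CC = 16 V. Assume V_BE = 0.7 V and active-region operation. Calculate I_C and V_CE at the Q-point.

I_C ≈ 0.96 mA, V_CE ≈ 8.2 V

Base loop: V_CC = I_B·R_B + V_BE, so I_B = (16 − 0.7)/1200 kΩ = 0.0128 mA.
In the active region I_C = β·I_B = 75 × 0.0128 = 0.956 mA.
Collector loop: V_CE = V_CC − I_C·R_C = 16 − 0.956×8.2 = 8.16 V.
Since V_CE = 8.16 V > V_CE(sat) ≈ 0.2 V, the transistor is in the active region as assumed.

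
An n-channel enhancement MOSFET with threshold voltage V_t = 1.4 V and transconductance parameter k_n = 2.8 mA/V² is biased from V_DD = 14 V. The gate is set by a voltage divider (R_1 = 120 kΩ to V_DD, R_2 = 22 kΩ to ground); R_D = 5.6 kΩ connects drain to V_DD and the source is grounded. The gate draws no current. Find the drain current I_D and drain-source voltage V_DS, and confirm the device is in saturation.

I_D ≈ 0.83 mA, V_DS ≈ 9.4 V

V_G = V_DD·R_2/(R_1+R_2) = 14×22/142 = 2.17 V. With the source grounded, V_GS = V_G = 2.17 V.
Assume saturation: I_D = (k_n/2)(V_GS − V_t)² = (2.8/2)×(2.17 − 1.4)² = 1.4×0.769² = 0.828 mA.
V_DS = V_DD − I_D·R_D = 14 − 0.828×5.6 = 9.36 V.
Saturation requires V_DS ≥ V_GS − V_t = 0.769 V; 9.36 ≥ 0.769 ✓.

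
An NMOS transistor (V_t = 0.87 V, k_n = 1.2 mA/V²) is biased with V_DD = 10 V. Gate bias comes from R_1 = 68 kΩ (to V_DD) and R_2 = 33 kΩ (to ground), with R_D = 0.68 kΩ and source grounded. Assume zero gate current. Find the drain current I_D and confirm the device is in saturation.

I_D ≈ 3.4 mA

V_G = V_DD·R_2/(R_1+R_2) = 10×33/101 = 3.27 V. With the source grounded, V_GS = V_G = 3.27 V.
Assume saturation: I_D = (k_n/2)(V_GS − V_t)² = (1.2/2)×(3.27 − 0.87)² = 0.6×2.4² = 3.45 mA.
V_DS = V_DD − I_D·R_D = 10 − 3.45×0.68 = 7.66 V.
Saturation requires V_DS ≥ V_GS − V_t = 2.4 V; 7.66 ≥ 2.4 ✓.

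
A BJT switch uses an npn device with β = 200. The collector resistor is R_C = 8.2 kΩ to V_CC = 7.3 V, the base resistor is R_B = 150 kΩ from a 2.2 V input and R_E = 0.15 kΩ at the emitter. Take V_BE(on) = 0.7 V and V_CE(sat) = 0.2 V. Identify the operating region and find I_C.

saturation; I_C ≈ 0.85 mA

Assume active: I_B = (2.2 − 0.7)/(150 + 201×0.15) = 0.00833 mA, I_C = β·I_B = 1.67 mA.
Then V_CE = 7.3 − 1.67×8.2 − 1.67×0.15 = -6.61 V < 0.2 V — the active assumption fails.
Re-solve with V_CE = 0.2 V. KCL at the emitter: V_E/R_E = (V_BB−0.7−V_E)/R_B + (V_CC−0.2−V_E)/R_C, giving V_E = 0.129 V.
I_C = (V_CC − 0.2 − V_E)/R_C = (7.1 − 0.129)/8.2 = 0.85 mA.
Check: I_B = (1.5 − 0.129)/150 = 0.00914 mA, and β·I_B = 1.83 mA > I_C, confirming saturation.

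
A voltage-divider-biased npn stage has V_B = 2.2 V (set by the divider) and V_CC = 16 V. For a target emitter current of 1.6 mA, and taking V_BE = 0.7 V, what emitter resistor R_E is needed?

V_E = V_B − V_BE = 2.2 − 0.7 = 1.5 V.
R_E = V_E / I_E = 1.5 / 1.6 = 0.938 kΩ.

R_E ≈ 0.94 kΩ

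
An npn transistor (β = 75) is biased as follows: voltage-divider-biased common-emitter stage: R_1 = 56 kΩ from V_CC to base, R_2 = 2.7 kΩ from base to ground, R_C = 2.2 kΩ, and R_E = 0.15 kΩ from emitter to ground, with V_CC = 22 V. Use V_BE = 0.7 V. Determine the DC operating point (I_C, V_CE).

Thevenize the base divider: V_Th = V_CC·R_2/(R_1+R_2) = 22×2.7/58.7 = 1.01 V, R_Th = R_1‖R_2 = 2.58 kΩ.
Base-emitter loop: V_Th = I_B·R_Th + V_BE + (β+1)I_B·R_E, so I_B = (1.01 − 0.7) / (2.58 + 76×0.15) = 0.0223 mA.
I_C = β·I_B = 75×0.0223 = 1.67 mA, and I_E = (β+1)I_B = 1.7 mA.
V_CE = V_CC − I_C·R_C − I_E·R_E = 22 − 1.67×2.2 − 1.7×0.15 = 18.1 V.
V_CE = 18.1 V > 0.2 V confirms active-region operation.

I_C ≈ 1.7 mA, V_CE ≈ 18 V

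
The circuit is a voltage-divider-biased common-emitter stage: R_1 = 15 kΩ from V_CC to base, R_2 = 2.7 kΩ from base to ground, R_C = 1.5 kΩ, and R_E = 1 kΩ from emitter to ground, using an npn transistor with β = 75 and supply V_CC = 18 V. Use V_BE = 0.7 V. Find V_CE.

Thevenize the base divider: V_Th = V_CC·R_2/(R_1+R_2) = 18×2.7/17.7 = 2.75 V, R_Th = R_1‖R_2 = 2.29 kΩ.
Base-emitter loop: V_Th = I_B·R_Th + V_BE + (β+1)I_B·R_E, so I_B = (2.75 − 0.7) / (2.29 + 76×1) = 0.0261 mA.
I_C = β·I_B = 75×0.0261 = 1.96 mA, and I_E = (β+1)I_B = 1.99 mA.
V_CE = V_CC − I_C·R_C − I_E·R_E = 18 − 1.96×1.5 − 1.99×1 = 13.1 V.
V_CE = 13.1 V > 0.2 V confirms active-region operation.

V_CE ≈ 13 V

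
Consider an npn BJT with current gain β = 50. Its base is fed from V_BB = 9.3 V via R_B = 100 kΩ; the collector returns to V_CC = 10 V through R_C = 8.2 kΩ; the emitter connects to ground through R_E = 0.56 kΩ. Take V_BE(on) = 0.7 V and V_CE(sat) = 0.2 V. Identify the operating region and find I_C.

saturation; I_C ≈ 1.1 mA

Assume active: I_B = (9.3 − 0.7)/(100 + 51×0.56) = 0.0669 mA, I_C = β·I_B = 3.34 mA.
Then V_CE = 10 − 3.34×8.2 − 3.41×0.56 = -19.3 V < 0.2 V — the active assumption fails.
Re-solve with V_CE = 0.2 V. KCL at the emitter: V_E/R_E = (V_BB−0.7−V_E)/R_B + (V_CC−0.2−V_E)/R_C, giving V_E = 0.668 V.
I_C = (V_CC − 0.2 − V_E)/R_C = (9.8 − 0.668)/8.2 = 1.11 mA.
Check: I_B = (8.6 − 0.668)/100 = 0.0793 mA, and β·I_B = 3.97 mA > I_C, confirming saturation.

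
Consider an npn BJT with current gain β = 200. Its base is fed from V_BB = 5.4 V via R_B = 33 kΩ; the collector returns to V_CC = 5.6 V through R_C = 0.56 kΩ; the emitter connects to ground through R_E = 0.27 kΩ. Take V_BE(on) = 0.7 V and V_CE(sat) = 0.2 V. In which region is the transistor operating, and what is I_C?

saturation; I_C ≈ 6.5 mA

Assume active: I_B = (5.4 − 0.7)/(33 + 201×0.27) = 0.0539 mA, I_C = β·I_B = 10.8 mA.
Then V_CE = 5.6 − 10.8×0.56 − 10.8×0.27 = -3.35 V < 0.2 V — the active assumption fails.
Re-solve with V_CE = 0.2 V. KCL at the emitter: V_E/R_E = (V_BB−0.7−V_E)/R_B + (V_CC−0.2−V_E)/R_C, giving V_E = 1.77 V.
I_C = (V_CC − 0.2 − V_E)/R_C = (5.4 − 1.77)/0.56 = 6.48 mA.
Check: I_B = (4.7 − 1.77)/33 = 0.0887 mA, and β·I_B = 17.7 mA > I_C, confirming saturation.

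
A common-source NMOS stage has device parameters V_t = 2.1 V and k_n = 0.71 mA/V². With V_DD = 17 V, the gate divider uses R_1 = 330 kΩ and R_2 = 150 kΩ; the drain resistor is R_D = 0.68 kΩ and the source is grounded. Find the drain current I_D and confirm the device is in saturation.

I_D ≈ 3.7 mA

V_G = V_DD·R_2/(R_1+R_2) = 17×150/480 = 5.31 V. With the source grounded, V_GS = V_G = 5.31 V.
Assume saturation: I_D = (k_n/2)(V_GS − V_t)² = (0.71/2)×(5.31 − 2.1)² = 0.355×3.21² = 3.66 mA.
V_DS = V_DD − I_D·R_D = 17 − 3.66×0.68 = 14.5 V.
Saturation requires V_DS ≥ V_GS − V_t = 3.21 V; 14.5 ≥ 3.21 ✓.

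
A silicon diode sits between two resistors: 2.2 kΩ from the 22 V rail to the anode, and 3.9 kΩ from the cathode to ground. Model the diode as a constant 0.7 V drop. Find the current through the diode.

The two resistors are in series with the diode, so KVL gives 22 = I·2.2 + 0.7 + I·3.9.
I = (22 − 0.7) / (2.2 + 3.9) kΩ = 21.3 / 6.1 = 3.49 mA.

I ≈ 3.5 mA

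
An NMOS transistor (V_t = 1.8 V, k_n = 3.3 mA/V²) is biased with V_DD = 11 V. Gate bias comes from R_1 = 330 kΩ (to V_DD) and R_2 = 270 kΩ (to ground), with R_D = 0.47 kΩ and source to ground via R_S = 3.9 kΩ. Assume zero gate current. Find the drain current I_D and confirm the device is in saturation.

V_G = V_DD·R_2/(R_1+R_2) = 11×270/600 = 4.95 V.
Assume saturation: I_D = (k_n/2)(V_GS − V_t)² with V_GS = V_G − I_D·R_S = 4.95 − 3.9·I_D.
Substituting gives 25.1·I_D² − 41.5·I_D + 16.4 = 0, with roots I_D = 0.647 or 1.01 mA.
The root I_D = 1.01 mA gives V_GS = 1.02 V ≤ V_t, so take I_D = 0.647 mA.
Then V_GS = 2.43 V and V_DS = V_DD − I_D(R_D+R_S) = 11 − 0.647×4.37 = 8.17 V.
Saturation requires V_DS ≥ V_GS − V_t = 0.626 V; 8.17 ≥ 0.626 ✓.

I_D ≈ 0.65 mA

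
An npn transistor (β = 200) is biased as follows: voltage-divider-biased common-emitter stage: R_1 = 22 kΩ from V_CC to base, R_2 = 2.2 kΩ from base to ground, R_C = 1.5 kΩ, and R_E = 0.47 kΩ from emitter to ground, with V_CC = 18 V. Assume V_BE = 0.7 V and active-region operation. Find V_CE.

Thevenize the base divider: V_Th = V_CC·R_2/(R_1+R_2) = 18×2.2/24.2 = 1.64 V, R_Th = R_1‖R_2 = 2 kΩ.
Base-emitter loop: V_Th = I_B·R_Th + V_BE + (β+1)I_B·R_E, so I_B = (1.64 − 0.7) / (2 + 201×0.47) = 0.00971 mA.
I_C = β·I_B = 200×0.00971 = 1.94 mA, and I_E = (β+1)I_B = 1.95 mA.
V_CE = V_CC − I_C·R_C − I_E·R_E = 18 − 1.94×1.5 − 1.95×0.47 = 14.2 V.
V_CE = 14.2 V > 0.2 V confirms active-region operation.

V_CE ≈ 14 V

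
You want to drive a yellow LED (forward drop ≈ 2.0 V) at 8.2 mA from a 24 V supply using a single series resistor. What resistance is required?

The resistor drops V_S − V_D = 24 − 2.0 = 22 V at 8.2 mA.
R = 22 V / 8.2 mA = 2.68 kΩ.

R ≈ 2.7 kΩ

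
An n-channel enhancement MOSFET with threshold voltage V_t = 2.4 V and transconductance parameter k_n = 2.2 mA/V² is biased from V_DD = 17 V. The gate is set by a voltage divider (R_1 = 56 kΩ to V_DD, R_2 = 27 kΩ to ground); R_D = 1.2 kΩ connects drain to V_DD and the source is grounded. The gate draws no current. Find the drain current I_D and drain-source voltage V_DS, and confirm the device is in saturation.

I_D ≈ 11 mA, V_DS ≈ 4.1 V

V_G = V_DD·R_2/(R_1+R_2) = 17×27/83 = 5.53 V. With the source grounded, V_GS = V_G = 5.53 V.
Assume saturation: I_D = (k_n/2)(V_GS − V_t)² = (2.2/2)×(5.53 − 2.4)² = 1.1×3.13² = 10.8 mA.
V_DS = V_DD − I_D·R_D = 17 − 10.8×1.2 = 4.07 V.
Saturation requires V_DS ≥ V_GS − V_t = 3.13 V; 4.07 ≥ 3.13 ✓.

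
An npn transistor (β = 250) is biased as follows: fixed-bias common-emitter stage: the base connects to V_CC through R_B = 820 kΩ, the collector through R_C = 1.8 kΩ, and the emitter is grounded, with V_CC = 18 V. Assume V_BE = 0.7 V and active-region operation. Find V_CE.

Base loop: V_CC = I_B·R_B + V_BE, so I_B = (18 − 0.7)/820 kΩ = 0.0211 mA.
In the active region I_C = β·I_B = 250 × 0.0211 = 5.27 mA.
Collector loop: V_CE = V_CC − I_C·R_C = 18 − 5.27×1.8 = 8.51 V.
Since V_CE = 8.51 V > V_CE(sat) ≈ 0.2 V, the transistor is in the active region as assumed.

V_CE ≈ 8.5 V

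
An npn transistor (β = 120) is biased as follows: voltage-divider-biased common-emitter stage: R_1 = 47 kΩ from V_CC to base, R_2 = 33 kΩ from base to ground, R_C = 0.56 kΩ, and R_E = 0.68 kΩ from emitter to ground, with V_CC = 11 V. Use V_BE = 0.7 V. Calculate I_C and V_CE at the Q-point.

I_C ≈ 4.5 mA, V_CE ≈ 5.4 V

Thevenize the base divider: V_Th = V_CC·R_2/(R_1+R_2) = 11×33/80 = 4.54 V, R_Th = R_1‖R_2 = 19.4 kΩ.
Base-emitter loop: V_Th = I_B·R_Th + V_BE + (β+1)I_B·R_E, so I_B = (4.54 − 0.7) / (19.4 + 121×0.68) = 0.0377 mA.
I_C = β·I_B = 120×0.0377 = 4.53 mA, and I_E = (β+1)I_B = 4.57 mA.
V_CE = V_CC − I_C·R_C − I_E·R_E = 11 − 4.53×0.56 − 4.57×0.68 = 5.36 V.
V_CE = 5.36 V > 0.2 V confirms active-region operation.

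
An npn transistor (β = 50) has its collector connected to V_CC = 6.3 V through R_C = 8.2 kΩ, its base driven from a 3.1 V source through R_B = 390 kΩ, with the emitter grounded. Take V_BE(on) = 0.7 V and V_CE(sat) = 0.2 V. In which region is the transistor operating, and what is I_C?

Assume active. Base-emitter loop: I_B = (V_BB − V_BE)/R_B = (3.1 − 0.7)/390 = 0.00615 mA.
I_C = β·I_B = 50×0.00615 = 0.308 mA.
V_CE = V_CC − I_C·R_C = 6.3 − 0.308×8.2 = 3.78 V > V_CE(sat), so the active-region assumption holds.

active; I_C ≈ 0.31 mA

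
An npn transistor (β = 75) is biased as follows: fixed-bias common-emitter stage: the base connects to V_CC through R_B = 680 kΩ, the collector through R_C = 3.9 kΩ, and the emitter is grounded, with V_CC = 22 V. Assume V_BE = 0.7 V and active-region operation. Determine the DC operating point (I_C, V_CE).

Base loop: V_CC = I_B·R_B + V_BE, so I_B = (22 − 0.7)/680 kΩ = 0.0313 mA.
In the active region I_C = β·I_B = 75 × 0.0313 = 2.35 mA.
Collector loop: V_CE = V_CC − I_C·R_C = 22 − 2.35×3.9 = 12.8 V.
Since V_CE = 12.8 V > V_CE(sat) ≈ 0.2 V, the transistor is in the active region as assumed.

I_C ≈ 2.3 mA, V_CE ≈ 13 V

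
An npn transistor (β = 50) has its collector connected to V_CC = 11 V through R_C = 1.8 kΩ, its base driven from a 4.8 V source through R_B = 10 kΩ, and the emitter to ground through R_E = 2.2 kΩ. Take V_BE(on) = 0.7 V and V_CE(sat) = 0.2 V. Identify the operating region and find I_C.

Assume active. Base-emitter loop: I_B = (V_BB − V_BE)/(R_B + (β+1)R_E) = (4.8 − 0.7)/(10 + 51×2.2) = 0.0336 mA.
I_C = β·I_B = 50×0.0336 = 1.68 mA.
V_CE = V_CC − I_C·R_C − I_E·R_E = 11 − 1.68×1.8 − 1.71×2.2 = 4.22 V > V_CE(sat), so the active-region assumption holds.

active; I_C ≈ 1.7 mA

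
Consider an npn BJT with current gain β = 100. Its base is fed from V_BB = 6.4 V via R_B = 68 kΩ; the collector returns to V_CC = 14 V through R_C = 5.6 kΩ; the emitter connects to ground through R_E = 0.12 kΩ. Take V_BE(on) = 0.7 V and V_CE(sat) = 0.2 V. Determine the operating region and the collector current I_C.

saturation; I_C ≈ 2.4 mA

Assume active: I_B = (6.4 − 0.7)/(68 + 101×0.12) = 0.0711 mA, I_C = β·I_B = 7.11 mA.
Then V_CE = 14 − 7.11×5.6 − 7.19×0.12 = -26.7 V < 0.2 V — the active assumption fails.
Re-solve with V_CE = 0.2 V. KCL at the emitter: V_E/R_E = (V_BB−0.7−V_E)/R_B + (V_CC−0.2−V_E)/R_C, giving V_E = 0.299 V.
I_C = (V_CC − 0.2 − V_E)/R_C = (13.8 − 0.299)/5.6 = 2.41 mA.
Check: I_B = (5.7 − 0.299)/68 = 0.0794 mA, and β·I_B = 7.94 mA > I_C, confirming saturation.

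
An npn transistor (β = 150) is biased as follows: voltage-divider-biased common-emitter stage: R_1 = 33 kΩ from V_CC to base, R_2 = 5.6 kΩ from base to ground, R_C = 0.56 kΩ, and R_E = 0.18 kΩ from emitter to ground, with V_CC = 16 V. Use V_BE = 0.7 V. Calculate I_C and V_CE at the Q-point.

I_C ≈ 7.6 mA, V_CE ≈ 10 V

Thevenize the base divider: V_Th = V_CC·R_2/(R_1+R_2) = 16×5.6/38.6 = 2.32 V, R_Th = R_1‖R_2 = 4.79 kΩ.
Base-emitter loop: V_Th = I_B·R_Th + V_BE + (β+1)I_B·R_E, so I_B = (2.32 − 0.7) / (4.79 + 151×0.18) = 0.0507 mA.
I_C = β·I_B = 150×0.0507 = 7.61 mA, and I_E = (β+1)I_B = 7.66 mA.
V_CE = V_CC − I_C·R_C − I_E·R_E = 16 − 7.61×0.56 − 7.66×0.18 = 10.4 V.
V_CE = 10.4 V > 0.2 V confirms active-region operation.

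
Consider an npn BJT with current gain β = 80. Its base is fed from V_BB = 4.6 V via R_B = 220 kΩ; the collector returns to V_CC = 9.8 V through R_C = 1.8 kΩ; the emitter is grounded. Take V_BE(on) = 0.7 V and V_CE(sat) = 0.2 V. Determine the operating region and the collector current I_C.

active; I_C ≈ 1.4 mA

Assume active. Base-emitter loop: I_B = (V_BB − V_BE)/R_B = (4.6 − 0.7)/220 = 0.0177 mA.
I_C = β·I_B = 80×0.0177 = 1.42 mA.
V_CE = V_CC − I_C·R_C = 9.8 − 1.42×1.8 = 7.25 V > V_CE(sat), so the active-region assumption holds.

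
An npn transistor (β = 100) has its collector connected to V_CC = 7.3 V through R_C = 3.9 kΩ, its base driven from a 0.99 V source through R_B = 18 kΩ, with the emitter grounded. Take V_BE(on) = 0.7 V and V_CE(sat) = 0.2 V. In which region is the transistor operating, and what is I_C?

Assume active. Base-emitter loop: I_B = (V_BB − V_BE)/R_B = (0.99 − 0.7)/18 = 0.0161 mA.
I_C = β·I_B = 100×0.0161 = 1.61 mA.
V_CE = V_CC − I_C·R_C = 7.3 − 1.61×3.9 = 1.02 V > V_CE(sat), so the active-region assumption holds.

active; I_C ≈ 1.6 mA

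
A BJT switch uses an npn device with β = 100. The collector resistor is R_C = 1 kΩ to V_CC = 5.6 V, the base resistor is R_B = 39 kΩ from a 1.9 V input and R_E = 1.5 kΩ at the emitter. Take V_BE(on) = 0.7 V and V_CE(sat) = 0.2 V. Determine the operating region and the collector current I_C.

Assume active. Base-emitter loop: I_B = (V_BB − V_BE)/(R_B + (β+1)R_E) = (1.9 − 0.7)/(39 + 101×1.5) = 0.0063 mA.
I_C = β·I_B = 100×0.0063 = 0.63 mA.
V_CE = V_CC − I_C·R_C − I_E·R_E = 5.6 − 0.63×1 − 0.636×1.5 = 4.02 V > V_CE(sat), so the active-region assumption holds.

active; I_C ≈ 0.63 mA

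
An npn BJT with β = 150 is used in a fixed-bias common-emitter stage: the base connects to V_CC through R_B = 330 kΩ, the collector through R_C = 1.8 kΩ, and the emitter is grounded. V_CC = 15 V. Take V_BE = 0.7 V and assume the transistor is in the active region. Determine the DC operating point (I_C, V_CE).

I_C ≈ 6.5 mA, V_CE ≈ 3.3 V

Base loop: V_CC = I_B·R_B + V_BE, so I_B = (15 − 0.7)/330 kΩ = 0.0433 mA.
In the active region I_C = β·I_B = 150 × 0.0433 = 6.5 mA.
Collector loop: V_CE = V_CC − I_C·R_C = 15 − 6.5×1.8 = 3.3 V.
Since V_CE = 3.3 V > V_CE(sat) ≈ 0.2 V, the transistor is in the active region as assumed.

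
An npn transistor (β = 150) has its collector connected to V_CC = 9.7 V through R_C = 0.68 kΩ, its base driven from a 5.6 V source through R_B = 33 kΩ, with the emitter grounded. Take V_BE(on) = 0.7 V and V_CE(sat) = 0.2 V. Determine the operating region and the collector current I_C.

Assume active: I_B = (5.6 − 0.7)/33 = 0.148 mA, giving I_C = β·I_B = 22.3 mA.
But then V_CE = 9.7 − 22.3×0.68 = -5.45 V < V_CE(sat) = 0.2 V — impossible in the active region.
So the transistor is saturated. With V_CE = 0.2 V, I_C = (V_CC − 0.2)/R_C = 9.5/0.68 = 14 mA.
Check: β·I_B = 22.3 mA > I_C = 14 mA, confirming saturation.

saturation; I_C ≈ 14 mA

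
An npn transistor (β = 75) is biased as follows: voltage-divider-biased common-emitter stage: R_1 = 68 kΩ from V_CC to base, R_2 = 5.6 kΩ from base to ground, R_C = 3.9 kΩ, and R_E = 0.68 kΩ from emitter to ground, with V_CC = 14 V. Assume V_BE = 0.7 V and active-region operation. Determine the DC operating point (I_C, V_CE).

Thevenize the base divider: V_Th = V_CC·R_2/(R_1+R_2) = 14×5.6/73.6 = 1.07 V, R_Th = R_1‖R_2 = 5.17 kΩ.
Base-emitter loop: V_Th = I_B·R_Th + V_BE + (β+1)I_B·R_E, so I_B = (1.07 − 0.7) / (5.17 + 76×0.68) = 0.00642 mA.
I_C = β·I_B = 75×0.00642 = 0.482 mA, and I_E = (β+1)I_B = 0.488 mA.
V_CE = V_CC − I_C·R_C − I_E·R_E = 14 − 0.482×3.9 − 0.488×0.68 = 11.8 V.
V_CE = 11.8 V > 0.2 V confirms active-region operation.

I_C ≈ 0.48 mA, V_CE ≈ 12 V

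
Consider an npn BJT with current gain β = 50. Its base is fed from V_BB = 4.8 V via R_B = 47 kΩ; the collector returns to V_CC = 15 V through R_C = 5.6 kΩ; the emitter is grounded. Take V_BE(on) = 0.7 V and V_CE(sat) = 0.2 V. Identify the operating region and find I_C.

saturation; I_C ≈ 2.6 mA

Assume active: I_B = (4.8 − 0.7)/47 = 0.0872 mA, giving I_C = β·I_B = 4.36 mA.
But then V_CE = 15 − 4.36×5.6 = -9.43 V < V_CE(sat) = 0.2 V — impossible in the active region.
So the transistor is saturated. With V_CE = 0.2 V, I_C = (V_CC − 0.2)/R_C = 14.8/5.6 = 2.64 mA.
Check: β·I_B = 4.36 mA > I_C = 2.64 mA, confirming saturation.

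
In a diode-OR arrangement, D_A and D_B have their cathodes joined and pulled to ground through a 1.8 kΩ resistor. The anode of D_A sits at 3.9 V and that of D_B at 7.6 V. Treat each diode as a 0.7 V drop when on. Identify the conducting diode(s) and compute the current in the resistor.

Only D_B conducts; I_R ≈ 3.8 mA

Assume both conduct. Then node N would need to be at both 3.9−0.7 = 3.2 V and 7.6−0.7 = 6.9 V, which is impossible.
Assume only D_B conducts: V_N = 7.6 − 0.7 = 6.9 V, so I_R = 6.9/1.8 = 3.83 mA.
Check D_A: its anode-to-cathode voltage is 3.9 − 6.9 = -3 V < 0.7 V, so it is off. The assumption is consistent.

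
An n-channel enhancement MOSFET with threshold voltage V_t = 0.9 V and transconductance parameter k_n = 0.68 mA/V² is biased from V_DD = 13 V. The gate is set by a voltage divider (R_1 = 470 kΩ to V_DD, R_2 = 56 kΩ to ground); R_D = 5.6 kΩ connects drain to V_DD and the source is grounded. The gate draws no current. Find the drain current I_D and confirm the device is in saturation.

V_G = V_DD·R_2/(R_1+R_2) = 13×56/526 = 1.38 V. With the source grounded, V_GS = V_G = 1.38 V.
Assume saturation: I_D = (k_n/2)(V_GS − V_t)² = (0.68/2)×(1.38 − 0.9)² = 0.34×0.484² = 0.0797 mA.
V_DS = V_DD − I_D·R_D = 13 − 0.0797×5.6 = 12.6 V.
Saturation requires V_DS ≥ V_GS − V_t = 0.484 V; 12.6 ≥ 0.484 ✓.

I_D ≈ 0.08 mA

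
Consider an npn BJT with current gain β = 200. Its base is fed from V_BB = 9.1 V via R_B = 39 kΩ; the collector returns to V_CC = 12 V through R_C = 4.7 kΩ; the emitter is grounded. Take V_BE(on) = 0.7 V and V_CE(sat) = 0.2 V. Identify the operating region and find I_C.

saturation; I_C ≈ 2.5 mA

Assume active: I_B = (9.1 − 0.7)/39 = 0.215 mA, giving I_C = β·I_B = 43.1 mA.
But then V_CE = 12 − 43.1×4.7 = -190 V < V_CE(sat) = 0.2 V — impossible in the active region.
So the transistor is saturated. With V_CE = 0.2 V, I_C = (V_CC − 0.2)/R_C = 11.8/4.7 = 2.51 mA.
Check: β·I_B = 43.1 mA > I_C = 2.51 mA, confirming saturation.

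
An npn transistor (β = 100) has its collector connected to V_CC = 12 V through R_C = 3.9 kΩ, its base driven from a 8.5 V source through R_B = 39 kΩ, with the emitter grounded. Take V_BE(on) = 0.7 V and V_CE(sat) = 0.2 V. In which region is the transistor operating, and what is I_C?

saturation; I_C ≈ 3 mA

Assume active: I_B = (8.5 − 0.7)/39 = 0.2 mA, giving I_C = β·I_B = 20 mA.
But then V_CE = 12 − 20×3.9 = -66 V < V_CE(sat) = 0.2 V — impossible in the active region.
So the transistor is saturated. With V_CE = 0.2 V, I_C = (V_CC − 0.2)/R_C = 11.8/3.9 = 3.03 mA.
Check: β·I_B = 20 mA > I_C = 3.03 mA, confirming saturation.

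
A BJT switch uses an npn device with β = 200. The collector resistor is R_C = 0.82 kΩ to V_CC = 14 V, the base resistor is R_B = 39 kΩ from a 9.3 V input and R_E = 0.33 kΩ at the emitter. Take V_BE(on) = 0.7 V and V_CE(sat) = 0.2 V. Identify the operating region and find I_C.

saturation; I_C ≈ 12 mA

Assume active: I_B = (9.3 − 0.7)/(39 + 201×0.33) = 0.0816 mA, I_C = β·I_B = 16.3 mA.
Then V_CE = 14 − 16.3×0.82 − 16.4×0.33 = -4.81 V < 0.2 V — the active assumption fails.
Re-solve with V_CE = 0.2 V. KCL at the emitter: V_E/R_E = (V_BB−0.7−V_E)/R_B + (V_CC−0.2−V_E)/R_C, giving V_E = 3.99 V.
I_C = (V_CC − 0.2 − V_E)/R_C = (13.8 − 3.99)/0.82 = 12 mA.
Check: I_B = (8.6 − 3.99)/39 = 0.118 mA, and β·I_B = 23.7 mA > I_C, confirming saturation.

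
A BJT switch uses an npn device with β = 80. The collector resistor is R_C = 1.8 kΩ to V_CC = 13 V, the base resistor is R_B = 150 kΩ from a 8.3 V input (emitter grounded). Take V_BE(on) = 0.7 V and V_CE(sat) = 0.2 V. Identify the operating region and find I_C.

Assume active. Base-emitter loop: I_B = (V_BB − V_BE)/R_B = (8.3 − 0.7)/150 = 0.0507 mA.
I_C = β·I_B = 80×0.0507 = 4.05 mA.
V_CE = V_CC − I_C·R_C = 13 − 4.05×1.8 = 5.7 V > V_CE(sat), so the active-region assumption holds.

active; I_C ≈ 4.1 mA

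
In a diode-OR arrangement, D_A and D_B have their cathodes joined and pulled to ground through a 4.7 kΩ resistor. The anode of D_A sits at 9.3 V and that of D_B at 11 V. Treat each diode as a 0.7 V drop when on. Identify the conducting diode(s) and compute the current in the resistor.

Assume both conduct. Then node N would need to be at both 9.3−0.7 = 8.6 V and 11−0.7 = 10.3 V, which is impossible.
Assume only D_B conducts: V_N = 11 − 0.7 = 10.3 V, so I_R = 10.3/4.7 = 2.19 mA.
Check D_A: its anode-to-cathode voltage is 9.3 − 10.3 = -1 V < 0.7 V, so it is off. The assumption is consistent.

Only D_B conducts; I_R ≈ 2.2 mA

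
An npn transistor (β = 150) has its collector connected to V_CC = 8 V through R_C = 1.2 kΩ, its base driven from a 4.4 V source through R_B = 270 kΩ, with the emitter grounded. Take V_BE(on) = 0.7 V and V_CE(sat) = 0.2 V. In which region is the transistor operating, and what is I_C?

Assume active. Base-emitter loop: I_B = (V_BB − V_BE)/R_B = (4.4 − 0.7)/270 = 0.0137 mA.
I_C = β·I_B = 150×0.0137 = 2.06 mA.
V_CE = V_CC − I_C·R_C = 8 − 2.06×1.2 = 5.53 V > V_CE(sat), so the active-region assumption holds.

active; I_C ≈ 2.1 mA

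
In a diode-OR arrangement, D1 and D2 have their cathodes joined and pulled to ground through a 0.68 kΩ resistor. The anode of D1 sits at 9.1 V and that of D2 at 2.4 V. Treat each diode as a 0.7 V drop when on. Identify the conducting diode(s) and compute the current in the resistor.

Only D1 conducts; I_R ≈ 12 mA

Assume both conduct. Then node N would need to be at both 9.1−0.7 = 8.4 V and 2.4−0.7 = 1.7 V, which is impossible.
Assume only D1 conducts: V_N = 9.1 − 0.7 = 8.4 V, so I_R = 8.4/0.68 = 12.4 mA.
Check D2: its anode-to-cathode voltage is 2.4 − 8.4 = -6 V < 0.7 V, so it is off. The assumption is consistent.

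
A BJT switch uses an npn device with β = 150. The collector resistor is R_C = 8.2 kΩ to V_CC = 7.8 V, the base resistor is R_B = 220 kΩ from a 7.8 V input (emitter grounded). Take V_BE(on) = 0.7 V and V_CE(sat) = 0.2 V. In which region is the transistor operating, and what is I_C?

saturation; I_C ≈ 0.93 mA

Assume active: I_B = (7.8 − 0.7)/220 = 0.0323 mA, giving I_C = β·I_B = 4.84 mA.
But then V_CE = 7.8 − 4.84×8.2 = -31.9 V < V_CE(sat) = 0.2 V — impossible in the active region.
So the transistor is saturated. With V_CE = 0.2 V, I_C = (V_CC − 0.2)/R_C = 7.6/8.2 = 0.927 mA.
Check: β·I_B = 4.84 mA > I_C = 0.927 mA, confirming saturation.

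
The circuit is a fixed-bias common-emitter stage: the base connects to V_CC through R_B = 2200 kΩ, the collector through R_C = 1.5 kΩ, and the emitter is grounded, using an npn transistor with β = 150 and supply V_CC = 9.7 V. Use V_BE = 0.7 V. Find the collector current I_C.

I_C ≈ 0.61 mA

Base loop: V_CC = I_B·R_B + V_BE, so I_B = (9.7 − 0.7)/2200 kΩ = 0.00409 mA.
In the active region I_C = β·I_B = 150 × 0.00409 = 0.614 mA.
Collector loop: V_CE = V_CC − I_C·R_C = 9.7 − 0.614×1.5 = 8.78 V.
Since V_CE = 8.78 V > V_CE(sat) ≈ 0.2 V, the transistor is in the active region as assumed.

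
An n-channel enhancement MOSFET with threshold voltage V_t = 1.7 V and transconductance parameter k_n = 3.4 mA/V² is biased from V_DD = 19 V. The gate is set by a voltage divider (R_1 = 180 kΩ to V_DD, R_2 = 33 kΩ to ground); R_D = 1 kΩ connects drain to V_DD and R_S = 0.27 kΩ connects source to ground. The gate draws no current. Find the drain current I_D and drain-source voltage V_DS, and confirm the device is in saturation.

I_D ≈ 1.3 mA, V_DS ≈ 17 V

V_G = V_DD·R_2/(R_1+R_2) = 19×33/213 = 2.94 V.
Assume saturation: I_D = (k_n/2)(V_GS − V_t)² with V_GS = V_G − I_D·R_S = 2.94 − 0.27·I_D.
Substituting gives 0.124·I_D² − 2.14·I_D + 2.63 = 0, with roots I_D = 1.33 or 16 mA.
The root I_D = 16 mA gives V_GS = -1.36 V ≤ V_t, so take I_D = 1.33 mA.
Then V_GS = 2.58 V and V_DS = V_DD − I_D(R_D+R_S) = 19 − 1.33×1.27 = 17.3 V.
Saturation requires V_DS ≥ V_GS − V_t = 0.885 V; 17.3 ≥ 0.885 ✓.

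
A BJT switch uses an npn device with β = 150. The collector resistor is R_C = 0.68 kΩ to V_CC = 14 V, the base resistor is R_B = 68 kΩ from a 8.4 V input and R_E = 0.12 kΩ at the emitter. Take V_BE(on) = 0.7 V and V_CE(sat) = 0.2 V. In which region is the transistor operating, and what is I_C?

active; I_C ≈ 13 mA

Assume active. Base-emitter loop: I_B = (V_BB − V_BE)/(R_B + (β+1)R_E) = (8.4 − 0.7)/(68 + 151×0.12) = 0.0894 mA.
I_C = β·I_B = 150×0.0894 = 13.4 mA.
V_CE = V_CC − I_C·R_C − I_E·R_E = 14 − 13.4×0.68 − 13.5×0.12 = 3.26 V > V_CE(sat), so the active-region assumption holds.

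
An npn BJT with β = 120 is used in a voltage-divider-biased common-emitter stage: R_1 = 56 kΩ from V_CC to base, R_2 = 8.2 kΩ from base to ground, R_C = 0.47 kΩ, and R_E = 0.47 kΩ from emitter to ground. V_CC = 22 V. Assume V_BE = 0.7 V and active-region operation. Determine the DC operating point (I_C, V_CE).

Thevenize the base divider: V_Th = V_CC·R_2/(R_1+R_2) = 22×8.2/64.2 = 2.81 V, R_Th = R_1‖R_2 = 7.15 kΩ.
Base-emitter loop: V_Th = I_B·R_Th + V_BE + (β+1)I_B·R_E, so I_B = (2.81 − 0.7) / (7.15 + 121×0.47) = 0.033 mA.
I_C = β·I_B = 120×0.033 = 3.95 mA, and I_E = (β+1)I_B = 3.99 mA.
V_CE = V_CC − I_C·R_C − I_E·R_E = 22 − 3.95×0.47 − 3.99×0.47 = 18.3 V.
V_CE = 18.3 V > 0.2 V confirms active-region operation.

I_C ≈ 4 mA, V_CE ≈ 18 V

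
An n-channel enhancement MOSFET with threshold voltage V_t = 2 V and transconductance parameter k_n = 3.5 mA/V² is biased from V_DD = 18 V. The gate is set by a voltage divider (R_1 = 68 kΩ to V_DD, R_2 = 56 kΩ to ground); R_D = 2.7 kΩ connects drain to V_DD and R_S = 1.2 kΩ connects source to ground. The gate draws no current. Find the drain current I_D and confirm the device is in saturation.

V_G = V_DD·R_2/(R_1+R_2) = 18×56/124 = 8.13 V.
Assume saturation: I_D = (k_n/2)(V_GS − V_t)² with V_GS = V_G − I_D·R_S = 8.13 − 1.2·I_D.
Substituting gives 2.52·I_D² − 26.7·I_D + 65.7 = 0, with roots I_D = 3.87 or 6.74 mA.
The root I_D = 6.74 mA gives V_GS = 0.037 V ≤ V_t, so take I_D = 3.87 mA.
Then V_GS = 3.49 V and V_DS = V_DD − I_D(R_D+R_S) = 18 − 3.87×3.9 = 2.91 V.
Saturation requires V_DS ≥ V_GS − V_t = 1.49 V; 2.91 ≥ 1.49 ✓.

I_D ≈ 3.9 mA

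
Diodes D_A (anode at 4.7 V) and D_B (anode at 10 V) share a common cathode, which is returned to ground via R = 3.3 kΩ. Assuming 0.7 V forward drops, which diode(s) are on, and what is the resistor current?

Only D_B conducts; I_R ≈ 2.8 mA

Assume both conduct. Then node N would need to be at both 4.7−0.7 = 4 V and 10−0.7 = 9.3 V, which is impossible.
Assume only D_B conducts: V_N = 10 − 0.7 = 9.3 V, so I_R = 9.3/3.3 = 2.82 mA.
Check D_A: its anode-to-cathode voltage is 4.7 − 9.3 = -4.6 V < 0.7 V, so it is off. The assumption is consistent.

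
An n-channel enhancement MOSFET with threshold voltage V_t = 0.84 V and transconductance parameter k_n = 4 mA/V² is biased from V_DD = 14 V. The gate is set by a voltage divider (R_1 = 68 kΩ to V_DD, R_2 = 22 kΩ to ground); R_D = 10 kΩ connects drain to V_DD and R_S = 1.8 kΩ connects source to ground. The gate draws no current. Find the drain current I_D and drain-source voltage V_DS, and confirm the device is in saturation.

I_D ≈ 1 mA, V_DS ≈ 1.8 V

V_G = V_DD·R_2/(R_1+R_2) = 14×22/90 = 3.42 V.
Assume saturation: I_D = (k_n/2)(V_GS − V_t)² with V_GS = V_G − I_D·R_S = 3.42 − 1.8·I_D.
Substituting gives 6.48·I_D² − 19.6·I_D + 13.3 = 0, with roots I_D = 1.03 or 1.99 mA.
The root I_D = 1.99 mA gives V_GS = -0.157 V ≤ V_t, so take I_D = 1.03 mA.
Then V_GS = 1.56 V and V_DS = V_DD − I_D(R_D+R_S) = 14 − 1.03×11.8 = 1.79 V.
Saturation requires V_DS ≥ V_GS − V_t = 0.719 V; 1.79 ≥ 0.719 ✓.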